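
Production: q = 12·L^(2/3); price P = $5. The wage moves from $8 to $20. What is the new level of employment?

From P·MP_L = w with MP_L = 8·L^(-1/3), the labor demand is L(w) = (40/w)^(3).
At w = 8: L = 125. At w = 20: L = 8.

L* = 8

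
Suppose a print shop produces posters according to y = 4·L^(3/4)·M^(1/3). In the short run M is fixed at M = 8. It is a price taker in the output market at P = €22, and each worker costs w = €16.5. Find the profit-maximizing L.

With M = 8, MP_L = (3/4)·4·L^(-1/4)·8^(1/3) = 6·L^(-1/4).
Profit maximization for a price taker requires P·MP_L = w: 22·6·L^(-1/4) = 16.5.
So L^(-1/4) = 0.125, which gives L = 4096.

L* = 4096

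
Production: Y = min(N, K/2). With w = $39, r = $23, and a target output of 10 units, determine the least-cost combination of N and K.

With a fixed-proportions technology, the cost-minimizing bundle uses no slack in either input: N = K/2 = Y.
So N = 10 and K = 2·10 = 20.

N* = 10, K* = 20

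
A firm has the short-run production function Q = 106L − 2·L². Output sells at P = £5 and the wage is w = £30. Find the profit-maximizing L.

L* = 25

The marginal product of L is MP_L = 106 − 4L.
A price-taking firm hires until the value of the marginal product equals the wage: P·MP_L = w, so 5·(106 − 4L) = 30.
Then 106 − 4L = 6, giving L = 25.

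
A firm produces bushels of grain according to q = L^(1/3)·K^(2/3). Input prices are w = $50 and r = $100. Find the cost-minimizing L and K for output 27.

Cost minimization requires the marginal rate of technical substitution to equal the input-price ratio: MP_L/MP_K = w/r.
Here MP_L/MP_K = (1/3)·(K/L)/(2/3) = 0.5·(K/L). Setting this equal to 50/100 = 0.5 gives K = L.
Substituting into q = 27: L^(1/3)·(L)^(2/3) = 27.
Solving, L = 27 and K = 27.

L* = 27, K* = 27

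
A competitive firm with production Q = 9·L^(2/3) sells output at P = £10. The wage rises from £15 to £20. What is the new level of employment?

From P·MP_L = w with MP_L = 6·L^(-1/3), the labor demand is L(w) = (60/w)^(3).
At w = 15: L = 64. At w = 20: L = 27.

L* = 27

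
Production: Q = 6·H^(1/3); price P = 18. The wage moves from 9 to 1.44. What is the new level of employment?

From P·MP_H = w with MP_H = 2·H^(-2/3), the labor demand is H(w) = (36/w)^(3/2).
At w = 9: H = 8. At w = 1.44: H = 125.

H* = 125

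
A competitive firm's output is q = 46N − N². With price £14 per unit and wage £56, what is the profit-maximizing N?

N* = 21

The marginal product of N is MP_N = 46 − 2N.
A price-taking firm hires until the value of the marginal product equals the wage: P·MP_N = w, so 14·(46 − 2N) = 56.
Then 46 − 2N = 4, giving N = 21.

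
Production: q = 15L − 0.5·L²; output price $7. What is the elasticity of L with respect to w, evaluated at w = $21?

From P·MP_L = w with MP_L = 15 − L, labor demand is L(w) = 15 − w/7.
dL/dw = −1/(7) = -1/7.
At w = 21, L = 12, so ε = (dL/dw)·(w/L) = (-1/7)·(21/12) = -0.25.

ε = -0.25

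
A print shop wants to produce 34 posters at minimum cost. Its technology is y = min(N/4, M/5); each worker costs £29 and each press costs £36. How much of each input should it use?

N* = 136, M* = 170

With a fixed-proportions technology, the cost-minimizing bundle uses no slack in either input: N/4 = M/5 = y.
So N = 4·34 = 136 and M = 5·34 = 170.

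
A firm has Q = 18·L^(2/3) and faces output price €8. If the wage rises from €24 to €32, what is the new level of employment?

L* = 27

From P·MP_L = w with MP_L = 12·L^(-1/3), the labor demand is L(w) = (96/w)^(3).
At w = 24: L = 64. At w = 32: L = 27.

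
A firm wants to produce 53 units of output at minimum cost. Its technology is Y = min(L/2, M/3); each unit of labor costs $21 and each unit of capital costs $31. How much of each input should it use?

L* = 106, M* = 159

With a fixed-proportions technology, the cost-minimizing bundle uses no slack in either input: L/2 = M/3 = Y.
So L = 2·53 = 106 and M = 3·53 = 159.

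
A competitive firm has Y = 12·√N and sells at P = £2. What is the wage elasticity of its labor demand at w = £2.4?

ε = -2

MP_N = (1/2)·12·N^(-1/2), so P·MP_N = w gives 12·N^(-1/2) = w.
Solving, N(w) = (12/w)^(2). This is a constant-elasticity form: N ∝ w^(−2), so ε = −2.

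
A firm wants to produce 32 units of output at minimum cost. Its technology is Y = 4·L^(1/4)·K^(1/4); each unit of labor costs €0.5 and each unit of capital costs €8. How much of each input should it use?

L* = 256, K* = 16

Cost minimization requires the marginal rate of technical substitution to equal the input-price ratio: MP_L/MP_K = w/r.
Here MP_L/MP_K = (1/4)·(K/L)/(1/4) = (K/L). Setting this equal to 0.5/8 = 0.0625 gives K = 0.0625L.
Substituting into Y = 32: 4·L^(1/4)·(0.0625L)^(1/4) = 32.
Solving, L = 256 and K = 16.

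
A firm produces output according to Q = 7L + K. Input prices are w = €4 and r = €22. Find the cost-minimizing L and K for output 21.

L* = 3, K* = 0

The inputs are perfect substitutes, so the firm uses whichever has the lower cost per unit of output.
Cost per unit of output via L is 4/7; via K it is 22. L is cheaper.
Producing Q = 21 with L alone: L = 3, K = 0.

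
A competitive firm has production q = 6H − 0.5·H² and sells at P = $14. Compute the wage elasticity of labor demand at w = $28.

ε = -0.5

From P·MP_H = w with MP_H = 6 − H, labor demand is H(w) = 6 − w/14.
dH/dw = −1/(14) = -1/14.
At w = 28, H = 4, so ε = (dH/dw)·(w/H) = (-1/14)·(28/4) = -0.5.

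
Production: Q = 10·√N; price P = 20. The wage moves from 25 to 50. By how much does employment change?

From P·MP_N = w with MP_N = 5·N^(-1/2), the labor demand is N(w) = (100/w)^(2).
At w = 25: N = 16. At w = 50: N = 4.
ΔN = 4 − 16 = -12.

ΔN = -12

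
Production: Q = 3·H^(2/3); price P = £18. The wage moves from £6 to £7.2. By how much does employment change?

ΔH = -91

From P·MP_H = w with MP_H = 2·H^(-1/3), the labor demand is H(w) = (36/w)^(3).
At w = 6: H = 216. At w = 7.2: H = 125.
ΔH = 125 − 216 = -91.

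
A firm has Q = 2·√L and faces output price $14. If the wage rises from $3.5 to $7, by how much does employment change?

From P·MP_L = w with MP_L = L^(-1/2), the labor demand is L(w) = (14/w)^(2).
At w = 3.5: L = 16. At w = 7: L = 4.
ΔL = 4 − 16 = -12.

ΔL = -12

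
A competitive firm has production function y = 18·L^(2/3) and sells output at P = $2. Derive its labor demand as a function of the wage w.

L(w) = 13824/w³

MP_L = (2/3)·18·L^(-1/3) = 12·L^(-1/3).
Setting P·MP_L = w: 24·L^(-1/3) = w.
Solving for L: L^(-1/3) = w/24, so L = (24/w)^(3).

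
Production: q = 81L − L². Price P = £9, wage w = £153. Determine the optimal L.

L* = 32

The marginal product of L is MP_L = 81 − 2L.
A price-taking firm hires until the value of the marginal product equals the wage: P·MP_L = w, so 9·(81 − 2L) = 153.
Then 81 − 2L = 17, giving L = 32.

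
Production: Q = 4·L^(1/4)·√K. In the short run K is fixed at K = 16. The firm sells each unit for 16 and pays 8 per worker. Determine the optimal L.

L* = 16

With K = 16, MP_L = (1/4)·4·L^(-3/4)·16^(1/2) = 4·L^(-3/4).
Profit maximization for a price taker requires P·MP_L = w: 16·4·L^(-3/4) = 8.
So L^(-3/4) = 0.125, which gives L = 16.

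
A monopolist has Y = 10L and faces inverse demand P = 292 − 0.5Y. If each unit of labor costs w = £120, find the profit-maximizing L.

L* = 28

Marginal revenue from the inverse demand is MR = 292 − Y.
The marginal product is MP_L = 10.
A monopolist hires until marginal revenue product equals the wage: MR·MP_L = w.
(292 − 10L)·10 = 120, so L = 28.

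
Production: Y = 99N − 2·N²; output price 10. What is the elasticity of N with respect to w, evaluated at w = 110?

ε = -0.125

From P·MP_N = w with MP_N = 99 − 4N, labor demand is N(w) = (99 − w/10)/4.
dN/dw = −1/(40) = -0.025.
At w = 110, N = 22, so ε = (dN/dw)·(w/N) = (-0.025)·(110/22) = -0.125.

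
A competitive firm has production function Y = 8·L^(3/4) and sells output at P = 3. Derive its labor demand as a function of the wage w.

MP_L = (3/4)·8·L^(-1/4) = 6·L^(-1/4).
Setting P·MP_L = w: 18·L^(-1/4) = w.
Solving for L: L^(-1/4) = w/18, so L = (18/w)^(4).

L(w) = 104976/w^(4)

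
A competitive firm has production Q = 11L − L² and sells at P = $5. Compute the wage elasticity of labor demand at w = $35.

From P·MP_L = w with MP_L = 11 − 2L, labor demand is L(w) = (11 − w/5)/2.
dL/dw = −1/(10) = -0.1.
At w = 35, L = 2, so ε = (dL/dw)·(w/L) = (-0.1)·(35/2) = -1.75.

ε = -1.75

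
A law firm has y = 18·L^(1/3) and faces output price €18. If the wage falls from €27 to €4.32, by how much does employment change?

From P·MP_L = w with MP_L = 6·L^(-2/3), the labor demand is L(w) = (108/w)^(3/2).
At w = 27: L = 8. At w = 4.32: L = 125.
ΔL = 125 − 8 = 117.

ΔL = 117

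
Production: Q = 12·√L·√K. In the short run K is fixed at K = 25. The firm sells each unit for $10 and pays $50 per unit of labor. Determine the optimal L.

L* = 36

With K = 25, MP_L = (1/2)·12·L^(-1/2)·25^(1/2) = 30·L^(-1/2).
Profit maximization for a price taker requires P·MP_L = w: 10·30·L^(-1/2) = 50.
So L^(-1/2) = 1/6, which gives L = 36.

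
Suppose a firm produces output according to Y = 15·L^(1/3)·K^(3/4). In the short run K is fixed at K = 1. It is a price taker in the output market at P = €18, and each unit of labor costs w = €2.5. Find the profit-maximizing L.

L* = 216

With K = 1, MP_L = (1/3)·15·L^(-2/3)·1^(3/4) = 5·L^(-2/3).
Profit maximization for a price taker requires P·MP_L = w: 18·5·L^(-2/3) = 2.5.
So L^(-2/3) = 1/36, which gives L = 216.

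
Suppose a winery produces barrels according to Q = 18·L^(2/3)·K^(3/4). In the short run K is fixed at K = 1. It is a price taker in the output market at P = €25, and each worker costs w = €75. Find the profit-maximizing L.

L* = 64

With K = 1, MP_L = (2/3)·18·L^(-1/3)·1^(3/4) = 12·L^(-1/3).
Profit maximization for a price taker requires P·MP_L = w: 25·12·L^(-1/3) = 75.
So L^(-1/3) = 0.25, which gives L = 64.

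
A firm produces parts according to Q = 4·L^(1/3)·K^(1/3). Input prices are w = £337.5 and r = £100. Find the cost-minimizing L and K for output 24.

L* = 8, K* = 27

Cost minimization requires the marginal rate of technical substitution to equal the input-price ratio: MP_L/MP_K = w/r.
Here MP_L/MP_K = (1/3)·(K/L)/(1/3) = (K/L). Setting this equal to 337.5/100 = 3.375 gives K = 3.375L.
Substituting into Q = 24: 4·L^(1/3)·(3.375L)^(1/3) = 24.
Solving, L = 8 and K = 27.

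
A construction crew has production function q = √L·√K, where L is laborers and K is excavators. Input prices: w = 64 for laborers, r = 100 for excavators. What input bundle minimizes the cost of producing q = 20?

L* = 25, K* = 16

Cost minimization requires the marginal rate of technical substitution to equal the input-price ratio: MP_L/MP_K = w/r.
Here MP_L/MP_K = (1/2)·(K/L)/(1/2) = (K/L). Setting this equal to 64/100 = 0.64 gives K = 0.64L.
Substituting into q = 20: L^(1/2)·(0.64L)^(1/2) = 20.
Solving, L = 25 and K = 16.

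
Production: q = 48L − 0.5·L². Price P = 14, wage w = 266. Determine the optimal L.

L* = 29

The marginal product of L is MP_L = 48 − L.
A price-taking firm hires until the value of the marginal product equals the wage: P·MP_L = w, so 14·(48 − L) = 266.
Then 48 − L = 19, giving L = 29.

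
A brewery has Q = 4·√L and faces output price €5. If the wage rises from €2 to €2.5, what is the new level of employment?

L* = 16

From P·MP_L = w with MP_L = 2·L^(-1/2), the labor demand is L(w) = (10/w)^(2).
At w = 2: L = 25. At w = 2.5: L = 16.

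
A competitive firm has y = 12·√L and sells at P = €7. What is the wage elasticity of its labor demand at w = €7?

MP_L = (1/2)·12·L^(-1/2), so P·MP_L = w gives 42·L^(-1/2) = w.
Solving, L(w) = (42/w)^(2). This is a constant-elasticity form: L ∝ w^(−2), so ε = −2.

ε = -2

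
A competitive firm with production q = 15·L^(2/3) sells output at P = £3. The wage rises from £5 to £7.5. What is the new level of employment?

L* = 64

From P·MP_L = w with MP_L = 10·L^(-1/3), the labor demand is L(w) = (30/w)^(3).
At w = 5: L = 216. At w = 7.5: L = 64.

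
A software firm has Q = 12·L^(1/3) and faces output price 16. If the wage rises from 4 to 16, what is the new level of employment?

L* = 8

From P·MP_L = w with MP_L = 4·L^(-2/3), the labor demand is L(w) = (64/w)^(3/2).
At w = 4: L = 64. At w = 16: L = 8.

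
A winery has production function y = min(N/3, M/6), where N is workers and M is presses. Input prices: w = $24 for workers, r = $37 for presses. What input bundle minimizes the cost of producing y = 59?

With a fixed-proportions technology, the cost-minimizing bundle uses no slack in either input: N/3 = M/6 = y.
So N = 3·59 = 177 and M = 6·59 = 354.

N* = 177, M* = 354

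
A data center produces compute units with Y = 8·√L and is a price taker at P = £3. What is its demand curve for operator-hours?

L(w) = 144/w²

MP_L = (1/2)·8·L^(-1/2) = 4·L^(-1/2).
Setting P·MP_L = w: 12·L^(-1/2) = w.
Solving for L: L^(-1/2) = w/12, so L = (12/w)^(2).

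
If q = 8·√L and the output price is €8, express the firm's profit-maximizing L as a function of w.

MP_L = (1/2)·8·L^(-1/2) = 4·L^(-1/2).
Setting P·MP_L = w: 32·L^(-1/2) = w.
Solving for L: L^(-1/2) = w/32, so L = (32/w)^(2).

L(w) = 1024/w²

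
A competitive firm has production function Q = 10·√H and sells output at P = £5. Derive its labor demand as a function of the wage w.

MP_H = (1/2)·10·H^(-1/2) = 5·H^(-1/2).
Setting P·MP_H = w: 25·H^(-1/2) = w.
Solving for H: H^(-1/2) = w/25, so H = (25/w)^(2).

H(w) = 625/w²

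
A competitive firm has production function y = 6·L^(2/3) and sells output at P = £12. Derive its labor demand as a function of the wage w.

MP_L = (2/3)·6·L^(-1/3) = 4·L^(-1/3).
Setting P·MP_L = w: 48·L^(-1/3) = w.
Solving for L: L^(-1/3) = w/48, so L = (48/w)^(3).

L(w) = 110592/w³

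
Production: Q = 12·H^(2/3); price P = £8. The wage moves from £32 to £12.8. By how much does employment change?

From P·MP_H = w with MP_H = 8·H^(-1/3), the labor demand is H(w) = (64/w)^(3).
At w = 32: H = 8. At w = 12.8: H = 125.
ΔH = 125 − 8 = 117.

ΔH = 117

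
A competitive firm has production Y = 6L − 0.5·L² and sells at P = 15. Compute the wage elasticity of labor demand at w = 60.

From P·MP_L = w with MP_L = 6 − L, labor demand is L(w) = 6 − w/15.
dL/dw = −1/(15) = -1/15.
At w = 60, L = 2, so ε = (dL/dw)·(w/L) = (-1/15)·(60/2) = -2.

ε = -2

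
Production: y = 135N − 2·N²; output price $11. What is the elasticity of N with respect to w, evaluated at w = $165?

ε = -0.125

From P·MP_N = w with MP_N = 135 − 4N, labor demand is N(w) = (135 − w/11)/4.
dN/dw = −1/(44) = -1/44.
At w = 165, N = 30, so ε = (dN/dw)·(w/N) = (-1/44)·(165/30) = -0.125.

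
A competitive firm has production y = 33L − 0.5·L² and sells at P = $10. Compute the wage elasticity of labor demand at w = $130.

From P·MP_L = w with MP_L = 33 − L, labor demand is L(w) = 33 − w/10.
dL/dw = −1/(10) = -0.1.
At w = 130, L = 20, so ε = (dL/dw)·(w/L) = (-0.1)·(130/20) = -0.65.

ε = -0.65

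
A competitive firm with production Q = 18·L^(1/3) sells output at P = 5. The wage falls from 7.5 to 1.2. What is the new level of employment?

L* = 125

From P·MP_L = w with MP_L = 6·L^(-2/3), the labor demand is L(w) = (30/w)^(3/2).
At w = 7.5: L = 8. At w = 1.2: L = 125.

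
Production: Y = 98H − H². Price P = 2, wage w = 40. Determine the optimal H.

The marginal product of H is MP_H = 98 − 2H.
A price-taking firm hires until the value of the marginal product equals the wage: P·MP_H = w, so 2·(98 − 2H) = 40.
Then 98 − 2H = 20, giving H = 39.

H* = 39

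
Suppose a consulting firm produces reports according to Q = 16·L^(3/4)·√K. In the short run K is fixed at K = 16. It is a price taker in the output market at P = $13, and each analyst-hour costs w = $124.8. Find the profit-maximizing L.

With K = 16, MP_L = (3/4)·16·L^(-1/4)·16^(1/2) = 48·L^(-1/4).
Profit maximization for a price taker requires P·MP_L = w: 13·48·L^(-1/4) = 124.8.
So L^(-1/4) = 0.2, which gives L = 625.

L* = 625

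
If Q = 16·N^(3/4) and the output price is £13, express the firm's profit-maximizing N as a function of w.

MP_N = (3/4)·16·N^(-1/4) = 12·N^(-1/4).
Setting P·MP_N = w: 156·N^(-1/4) = w.
Solving for N: N^(-1/4) = w/156, so N = (156/w)^(4).

N(w) = (156/w)^(4)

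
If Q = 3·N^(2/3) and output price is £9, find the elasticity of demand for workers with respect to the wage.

ε = -3

MP_N = (2/3)·3·N^(-1/3), so P·MP_N = w gives 18·N^(-1/3) = w.
Solving, N(w) = (18/w)^(3). This is a constant-elasticity form: N ∝ w^(−3), so ε = −3.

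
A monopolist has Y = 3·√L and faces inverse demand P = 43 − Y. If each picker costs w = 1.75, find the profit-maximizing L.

L* = 36

Marginal revenue from the inverse demand is MR = 43 − 2Y.
The marginal product is MP_L = 1.5·L^(-1/2).
A monopolist hires until marginal revenue product equals the wage: MR·MP_L = w.
At L, Y = 3·√L. Substituting and solving: (43 − 6·√L)·1.5·L^(-1/2) = 1.75 gives L = 36.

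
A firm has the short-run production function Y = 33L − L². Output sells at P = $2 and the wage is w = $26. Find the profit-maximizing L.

The marginal product of L is MP_L = 33 − 2L.
A price-taking firm hires until the value of the marginal product equals the wage: P·MP_L = w, so 2·(33 − 2L) = 26.
Then 33 − 2L = 13, giving L = 10.

L* = 10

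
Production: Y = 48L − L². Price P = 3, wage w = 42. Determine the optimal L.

The marginal product of L is MP_L = 48 − 2L.
A price-taking firm hires until the value of the marginal product equals the wage: P·MP_L = w, so 3·(48 − 2L) = 42.
Then 48 − 2L = 14, giving L = 17.

L* = 17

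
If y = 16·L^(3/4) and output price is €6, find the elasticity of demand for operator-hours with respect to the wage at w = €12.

MP_L = (3/4)·16·L^(-1/4), so P·MP_L = w gives 72·L^(-1/4) = w.
Solving, L(w) = (72/w)^(4). This is a constant-elasticity form: L ∝ w^(−4), so ε = −4.

ε = -4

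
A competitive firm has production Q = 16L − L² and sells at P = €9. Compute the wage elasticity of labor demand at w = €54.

ε = -0.6

From P·MP_L = w with MP_L = 16 − 2L, labor demand is L(w) = (16 − w/9)/2.
dL/dw = −1/(18) = -1/18.
At w = 54, L = 5, so ε = (dL/dw)·(w/L) = (-1/18)·(54/5) = -0.6.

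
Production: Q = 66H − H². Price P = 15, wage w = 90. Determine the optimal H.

The marginal product of H is MP_H = 66 − 2H.
A price-taking firm hires until the value of the marginal product equals the wage: P·MP_H = w, so 15·(66 − 2H) = 90.
Then 66 − 2H = 6, giving H = 30.

H* = 30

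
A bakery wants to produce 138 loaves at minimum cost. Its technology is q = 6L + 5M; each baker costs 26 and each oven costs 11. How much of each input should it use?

L* = 0, M* = 27.6

The inputs are perfect substitutes, so the firm uses whichever has the lower cost per unit of output.
Cost per unit of output via L is w/6 = 13/3; via M it is r/5 = 2.2. M is cheaper.
Producing q = 138 with M alone: L = 0, M = 27.6.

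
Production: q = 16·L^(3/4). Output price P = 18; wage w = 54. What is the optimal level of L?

MP_L = (3/4)·16·L^(-1/4) = 12·L^(-1/4).
Profit maximization for a price taker requires P·MP_L = w: 18·12·L^(-1/4) = 54.
So L^(-1/4) = 0.25, which gives L = 256.

L* = 256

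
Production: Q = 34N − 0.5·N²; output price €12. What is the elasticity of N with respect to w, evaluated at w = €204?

From P·MP_N = w with MP_N = 34 − N, labor demand is N(w) = 34 − w/12.
dN/dw = −1/(12) = -1/12.
At w = 204, N = 17, so ε = (dN/dw)·(w/N) = (-1/12)·(204/17) = -1.

ε = -1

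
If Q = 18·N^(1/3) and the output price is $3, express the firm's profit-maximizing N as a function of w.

N(w) = (18/w)^(3/2)

MP_N = (1/3)·18·N^(-2/3) = 6·N^(-2/3).
Setting P·MP_N = w: 18·N^(-2/3) = w.
Solving for N: N^(-2/3) = w/18, so N = (18/w)^(3/2).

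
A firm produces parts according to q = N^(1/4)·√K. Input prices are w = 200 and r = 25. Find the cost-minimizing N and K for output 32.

N* = 16, K* = 256

Cost minimization requires the marginal rate of technical substitution to equal the input-price ratio: MP_N/MP_K = w/r.
Here MP_N/MP_K = (1/4)·(K/N)/(1/2) = 0.5·(K/N). Setting this equal to 200/25 = 8 gives K = 16N.
Substituting into q = 32: N^(1/4)·(16N)^(1/2) = 32.
Solving, N = 16 and K = 256.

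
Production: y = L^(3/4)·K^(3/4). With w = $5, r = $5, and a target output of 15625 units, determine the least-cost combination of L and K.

Cost minimization requires the marginal rate of technical substitution to equal the input-price ratio: MP_L/MP_K = w/r.
Here MP_L/MP_K = (3/4)·(K/L)/(3/4) = (K/L). Setting this equal to 5/5 = 1 gives K = L.
Substituting into y = 15625: L^(3/4)·(L)^(3/4) = 15625.
Solving, L = 625 and K = 625.

L* = 625, K* = 625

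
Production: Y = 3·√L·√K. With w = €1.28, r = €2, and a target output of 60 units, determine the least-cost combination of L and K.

Cost minimization requires the marginal rate of technical substitution to equal the input-price ratio: MP_L/MP_K = w/r.
Here MP_L/MP_K = (1/2)·(K/L)/(1/2) = (K/L). Setting this equal to 1.28/2 = 0.64 gives K = 0.64L.
Substituting into Y = 60: 3·L^(1/2)·(0.64L)^(1/2) = 60.
Solving, L = 25 and K = 16.

L* = 25, K* = 16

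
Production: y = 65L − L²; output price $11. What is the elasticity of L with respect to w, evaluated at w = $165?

From P·MP_L = w with MP_L = 65 − 2L, labor demand is L(w) = (65 − w/11)/2.
dL/dw = −1/(22) = -1/22.
At w = 165, L = 25, so ε = (dL/dw)·(w/L) = (-1/22)·(165/25) = -0.3.

ε = -0.3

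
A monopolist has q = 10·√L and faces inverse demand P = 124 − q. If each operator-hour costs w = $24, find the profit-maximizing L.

Marginal revenue from the inverse demand is MR = 124 − 2q.
The marginal product is MP_L = 5·L^(-1/2).
A monopolist hires until marginal revenue product equals the wage: MR·MP_L = w.
At L, q = 10·√L. Substituting and solving: (124 − 20·√L)·5·L^(-1/2) = 24 gives L = 25.

L* = 25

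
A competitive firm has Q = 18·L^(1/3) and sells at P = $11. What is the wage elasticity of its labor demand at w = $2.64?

ε = -1.5

MP_L = (1/3)·18·L^(-2/3), so P·MP_L = w gives 66·L^(-2/3) = w.
Solving, L(w) = (66/w)^(3/2). This is a constant-elasticity form: L ∝ w^(−3/2), so ε = −3/2.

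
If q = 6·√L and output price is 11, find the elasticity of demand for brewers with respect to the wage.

MP_L = (1/2)·6·L^(-1/2), so P·MP_L = w gives 33·L^(-1/2) = w.
Solving, L(w) = (33/w)^(2). This is a constant-elasticity form: L ∝ w^(−2), so ε = −2.

ε = -2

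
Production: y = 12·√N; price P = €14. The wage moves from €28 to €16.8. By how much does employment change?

ΔN = 16

From P·MP_N = w with MP_N = 6·N^(-1/2), the labor demand is N(w) = (84/w)^(2).
At w = 28: N = 9. At w = 16.8: N = 25.
ΔN = 25 − 9 = 16.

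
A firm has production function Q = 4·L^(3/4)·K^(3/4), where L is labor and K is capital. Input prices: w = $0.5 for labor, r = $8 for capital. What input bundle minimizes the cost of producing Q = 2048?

L* = 256, K* = 16

Cost minimization requires the marginal rate of technical substitution to equal the input-price ratio: MP_L/MP_K = w/r.
Here MP_L/MP_K = (3/4)·(K/L)/(3/4) = (K/L). Setting this equal to 0.5/8 = 0.0625 gives K = 0.0625L.
Substituting into Q = 2048: 4·L^(3/4)·(0.0625L)^(3/4) = 2048.
Solving, L = 256 and K = 16.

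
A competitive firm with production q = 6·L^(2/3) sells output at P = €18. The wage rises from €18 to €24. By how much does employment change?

ΔL = -37

From P·MP_L = w with MP_L = 4·L^(-1/3), the labor demand is L(w) = (72/w)^(3).
At w = 18: L = 64. At w = 24: L = 27.
ΔL = 27 − 64 = -37.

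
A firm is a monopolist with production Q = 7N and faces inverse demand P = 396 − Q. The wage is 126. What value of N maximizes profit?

Marginal revenue from the inverse demand is MR = 396 − 2Q.
The marginal product is MP_N = 7.
A monopolist hires until marginal revenue product equals the wage: MR·MP_N = w.
(396 − 14N)·7 = 126, so N = 27.

N* = 27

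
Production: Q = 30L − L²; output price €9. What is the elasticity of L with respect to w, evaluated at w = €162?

From P·MP_L = w with MP_L = 30 − 2L, labor demand is L(w) = (30 − w/9)/2.
dL/dw = −1/(18) = -1/18.
At w = 162, L = 6, so ε = (dL/dw)·(w/L) = (-1/18)·(162/6) = -1.5.

ε = -1.5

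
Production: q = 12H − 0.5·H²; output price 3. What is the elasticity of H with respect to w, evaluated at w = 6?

From P·MP_H = w with MP_H = 12 − H, labor demand is H(w) = 12 − w/3.
dH/dw = −1/(3) = -1/3.
At w = 6, H = 10, so ε = (dH/dw)·(w/H) = (-1/3)·(6/10) = -0.2.

ε = -0.2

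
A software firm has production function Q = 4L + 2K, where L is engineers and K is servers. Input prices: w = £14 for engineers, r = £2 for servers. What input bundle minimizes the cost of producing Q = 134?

The inputs are perfect substitutes, so the firm uses whichever has the lower cost per unit of output.
Cost per unit of output via L is w/4 = 3.5; via K it is r/2 = 1. K is cheaper.
Producing Q = 134 with K alone: L = 0, K = 67.

L* = 0, K* = 67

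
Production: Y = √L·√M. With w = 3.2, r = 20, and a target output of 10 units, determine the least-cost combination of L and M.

Cost minimization requires the marginal rate of technical substitution to equal the input-price ratio: MP_L/MP_M = w/r.
Here MP_L/MP_M = (1/2)·(M/L)/(1/2) = (M/L). Setting this equal to 3.2/20 = 0.16 gives M = 0.16L.
Substituting into Y = 10: L^(1/2)·(0.16L)^(1/2) = 10.
Solving, L = 25 and M = 4.

L* = 25, M* = 4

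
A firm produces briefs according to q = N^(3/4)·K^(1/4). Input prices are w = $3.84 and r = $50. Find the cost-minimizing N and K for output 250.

Cost minimization requires the marginal rate of technical substitution to equal the input-price ratio: MP_N/MP_K = w/r.
Here MP_N/MP_K = (3/4)·(K/N)/(1/4) = 3·(K/N). Setting this equal to 3.84/50 = 0.0768 gives K = 0.0256N.
Substituting into q = 250: N^(3/4)·(0.0256N)^(1/4) = 250.
Solving, N = 625 and K = 16.

N* = 625, K* = 16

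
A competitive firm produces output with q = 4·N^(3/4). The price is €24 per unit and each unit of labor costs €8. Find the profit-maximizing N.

N* = 6561

MP_N = (3/4)·4·N^(-1/4) = 3·N^(-1/4).
Profit maximization for a price taker requires P·MP_N = w: 24·3·N^(-1/4) = 8.
So N^(-1/4) = 1/9, which gives N = 6561.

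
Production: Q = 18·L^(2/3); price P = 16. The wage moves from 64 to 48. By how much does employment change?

ΔL = 37

From P·MP_L = w with MP_L = 12·L^(-1/3), the labor demand is L(w) = (192/w)^(3).
At w = 64: L = 27. At w = 48: L = 64.
ΔL = 64 − 27 = 37.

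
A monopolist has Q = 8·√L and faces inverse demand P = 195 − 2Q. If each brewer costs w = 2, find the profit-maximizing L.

L* = 36

Marginal revenue from the inverse demand is MR = 195 − 4Q.
The marginal product is MP_L = 4·L^(-1/2).
A monopolist hires until marginal revenue product equals the wage: MR·MP_L = w.
At L, Q = 8·√L. Substituting and solving: (195 − 32·√L)·4·L^(-1/2) = 2 gives L = 36.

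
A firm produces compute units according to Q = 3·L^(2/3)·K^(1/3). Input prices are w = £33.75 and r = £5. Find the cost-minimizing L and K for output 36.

L* = 8, K* = 27

Cost minimization requires the marginal rate of technical substitution to equal the input-price ratio: MP_L/MP_K = w/r.
Here MP_L/MP_K = (2/3)·(K/L)/(1/3) = 2·(K/L). Setting this equal to 33.75/5 = 6.75 gives K = 3.375L.
Substituting into Q = 36: 3·L^(2/3)·(3.375L)^(1/3) = 36.
Solving, L = 8 and K = 27.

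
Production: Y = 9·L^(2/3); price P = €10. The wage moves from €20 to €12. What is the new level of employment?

From P·MP_L = w with MP_L = 6·L^(-1/3), the labor demand is L(w) = (60/w)^(3).
At w = 20: L = 27. At w = 12: L = 125.

L* = 125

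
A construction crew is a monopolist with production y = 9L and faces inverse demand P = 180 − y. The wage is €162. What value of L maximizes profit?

Marginal revenue from the inverse demand is MR = 180 − 2y.
The marginal product is MP_L = 9.
A monopolist hires until marginal revenue product equals the wage: MR·MP_L = w.
(180 − 18L)·9 = 162, so L = 9.

L* = 9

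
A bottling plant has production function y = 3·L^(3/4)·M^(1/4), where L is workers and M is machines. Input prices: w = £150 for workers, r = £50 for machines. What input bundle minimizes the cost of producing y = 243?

Cost minimization requires the marginal rate of technical substitution to equal the input-price ratio: MP_L/MP_M = w/r.
Here MP_L/MP_M = (3/4)·(M/L)/(1/4) = 3·(M/L). Setting this equal to 150/50 = 3 gives M = L.
Substituting into y = 243: 3·L^(3/4)·(L)^(1/4) = 243.
Solving, L = 81 and M = 81.

L* = 81, M* = 81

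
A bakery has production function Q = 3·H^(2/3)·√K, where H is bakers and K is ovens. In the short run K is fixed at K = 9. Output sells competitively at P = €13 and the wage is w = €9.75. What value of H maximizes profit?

H* = 512

With K = 9, MP_H = (2/3)·3·H^(-1/3)·9^(1/2) = 6·H^(-1/3).
Profit maximization for a price taker requires P·MP_H = w: 13·6·H^(-1/3) = 9.75.
So H^(-1/3) = 0.125, which gives H = 512.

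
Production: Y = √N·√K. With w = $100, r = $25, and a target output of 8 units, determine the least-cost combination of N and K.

N* = 4, K* = 16

Cost minimization requires the marginal rate of technical substitution to equal the input-price ratio: MP_N/MP_K = w/r.
Here MP_N/MP_K = (1/2)·(K/N)/(1/2) = (K/N). Setting this equal to 100/25 = 4 gives K = 4N.
Substituting into Y = 8: N^(1/2)·(4N)^(1/2) = 8.
Solving, N = 4 and K = 16.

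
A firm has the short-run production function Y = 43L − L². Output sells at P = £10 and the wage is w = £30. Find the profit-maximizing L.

The marginal product of L is MP_L = 43 − 2L.
A price-taking firm hires until the value of the marginal product equals the wage: P·MP_L = w, so 10·(43 − 2L) = 30.
Then 43 − 2L = 3, giving L = 20.

L* = 20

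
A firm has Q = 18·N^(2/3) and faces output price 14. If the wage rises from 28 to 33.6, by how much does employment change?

ΔN = -91

From P·MP_N = w with MP_N = 12·N^(-1/3), the labor demand is N(w) = (168/w)^(3).
At w = 28: N = 216. At w = 33.6: N = 125.
ΔN = 125 − 216 = -91.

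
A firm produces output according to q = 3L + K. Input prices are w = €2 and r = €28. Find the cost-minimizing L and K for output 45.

L* = 15, K* = 0

The inputs are perfect substitutes, so the firm uses whichever has the lower cost per unit of output.
Cost per unit of output via L is 2/3; via K it is 28. L is cheaper.
Producing q = 45 with L alone: L = 15, K = 0.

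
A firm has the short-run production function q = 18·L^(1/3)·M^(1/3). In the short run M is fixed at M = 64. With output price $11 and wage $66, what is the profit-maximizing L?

L* = 8

With M = 64, MP_L = (1/3)·18·L^(-2/3)·64^(1/3) = 24·L^(-2/3).
Profit maximization for a price taker requires P·MP_L = w: 11·24·L^(-2/3) = 66.
So L^(-2/3) = 0.25, which gives L = 8.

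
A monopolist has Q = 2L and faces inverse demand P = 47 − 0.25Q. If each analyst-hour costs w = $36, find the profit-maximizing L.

Marginal revenue from the inverse demand is MR = 47 − 0.5Q.
The marginal product is MP_L = 2.
A monopolist hires until marginal revenue product equals the wage: MR·MP_L = w.
(47 − L)·2 = 36, so L = 29.

L* = 29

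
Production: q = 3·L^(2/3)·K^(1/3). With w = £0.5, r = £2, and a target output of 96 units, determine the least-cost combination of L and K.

Cost minimization requires the marginal rate of technical substitution to equal the input-price ratio: MP_L/MP_K = w/r.
Here MP_L/MP_K = (2/3)·(K/L)/(1/3) = 2·(K/L). Setting this equal to 0.5/2 = 0.25 gives K = 0.125L.
Substituting into q = 96: 3·L^(2/3)·(0.125L)^(1/3) = 96.
Solving, L = 64 and K = 8.

L* = 64, K* = 8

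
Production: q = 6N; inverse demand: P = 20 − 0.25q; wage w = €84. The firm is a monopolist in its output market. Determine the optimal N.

Marginal revenue from the inverse demand is MR = 20 − 0.5q.
The marginal product is MP_N = 6.
A monopolist hires until marginal revenue product equals the wage: MR·MP_N = w.
(20 − 3N)·6 = 84, so N = 2.

N* = 2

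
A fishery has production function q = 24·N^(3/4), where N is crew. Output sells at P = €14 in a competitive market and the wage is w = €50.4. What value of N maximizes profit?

MP_N = (3/4)·24·N^(-1/4) = 18·N^(-1/4).
Profit maximization for a price taker requires P·MP_N = w: 14·18·N^(-1/4) = 50.4.
So N^(-1/4) = 0.2, which gives N = 625.

N* = 625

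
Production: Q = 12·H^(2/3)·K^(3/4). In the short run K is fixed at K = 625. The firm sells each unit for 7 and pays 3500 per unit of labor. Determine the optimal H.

With K = 625, MP_H = (2/3)·12·H^(-1/3)·625^(3/4) = 1000·H^(-1/3).
Profit maximization for a price taker requires P·MP_H = w: 7·1000·H^(-1/3) = 3500.
So H^(-1/3) = 0.5, which gives H = 8.

H* = 8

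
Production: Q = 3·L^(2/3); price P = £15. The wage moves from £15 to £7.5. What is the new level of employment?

From P·MP_L = w with MP_L = 2·L^(-1/3), the labor demand is L(w) = (30/w)^(3).
At w = 15: L = 8. At w = 7.5: L = 64.

L* = 64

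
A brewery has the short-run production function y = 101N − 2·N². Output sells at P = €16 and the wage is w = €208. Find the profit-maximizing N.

The marginal product of N is MP_N = 101 − 4N.
A price-taking firm hires until the value of the marginal product equals the wage: P·MP_N = w, so 16·(101 − 4N) = 208.
Then 101 − 4N = 13, giving N = 22.

N* = 22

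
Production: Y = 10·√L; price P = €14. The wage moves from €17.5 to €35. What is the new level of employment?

L* = 4

From P·MP_L = w with MP_L = 5·L^(-1/2), the labor demand is L(w) = (70/w)^(2).
At w = 17.5: L = 16. At w = 35: L = 4.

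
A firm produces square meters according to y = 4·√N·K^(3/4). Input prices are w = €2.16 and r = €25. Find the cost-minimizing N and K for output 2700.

Cost minimization requires the marginal rate of technical substitution to equal the input-price ratio: MP_N/MP_K = w/r.
Here MP_N/MP_K = (1/2)·(K/N)/(3/4) = (2/3)·(K/N). Setting this equal to 2.16/25 = 0.0864 gives K = 0.1296N.
Substituting into y = 2700: 4·N^(1/2)·(0.1296N)^(3/4) = 2700.
Solving, N = 625 and K = 81.

N* = 625, K* = 81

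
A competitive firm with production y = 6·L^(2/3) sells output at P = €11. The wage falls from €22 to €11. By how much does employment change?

From P·MP_L = w with MP_L = 4·L^(-1/3), the labor demand is L(w) = (44/w)^(3).
At w = 22: L = 8. At w = 11: L = 64.
ΔL = 64 − 8 = 56.

ΔL = 56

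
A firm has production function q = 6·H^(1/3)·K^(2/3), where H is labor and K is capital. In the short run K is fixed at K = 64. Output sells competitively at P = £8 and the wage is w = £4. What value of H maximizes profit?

H* = 512

With K = 64, MP_H = (1/3)·6·H^(-2/3)·64^(2/3) = 32·H^(-2/3).
Profit maximization for a price taker requires P·MP_H = w: 8·32·H^(-2/3) = 4.
So H^(-2/3) = 0.015625, which gives H = 512.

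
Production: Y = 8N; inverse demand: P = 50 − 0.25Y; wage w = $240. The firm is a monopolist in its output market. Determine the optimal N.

Marginal revenue from the inverse demand is MR = 50 − 0.5Y.
The marginal product is MP_N = 8.
A monopolist hires until marginal revenue product equals the wage: MR·MP_N = w.
(50 − 4N)·8 = 240, so N = 5.

N* = 5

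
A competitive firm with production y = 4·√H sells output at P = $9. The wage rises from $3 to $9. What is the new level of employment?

From P·MP_H = w with MP_H = 2·H^(-1/2), the labor demand is H(w) = (18/w)^(2).
At w = 3: H = 36. At w = 9: H = 4.

H* = 4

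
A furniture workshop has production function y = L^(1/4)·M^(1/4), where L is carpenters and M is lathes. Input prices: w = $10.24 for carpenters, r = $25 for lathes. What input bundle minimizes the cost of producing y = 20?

Cost minimization requires the marginal rate of technical substitution to equal the input-price ratio: MP_L/MP_M = w/r.
Here MP_L/MP_M = (1/4)·(M/L)/(1/4) = (M/L). Setting this equal to 10.24/25 = 0.4096 gives M = 0.4096L.
Substituting into y = 20: L^(1/4)·(0.4096L)^(1/4) = 20.
Solving, L = 625 and M = 256.

L* = 625, M* = 256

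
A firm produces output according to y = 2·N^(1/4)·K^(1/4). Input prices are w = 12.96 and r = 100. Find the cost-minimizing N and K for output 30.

N* = 625, K* = 81

Cost minimization requires the marginal rate of technical substitution to equal the input-price ratio: MP_N/MP_K = w/r.
Here MP_N/MP_K = (1/4)·(K/N)/(1/4) = (K/N). Setting this equal to 12.96/100 = 0.1296 gives K = 0.1296N.
Substituting into y = 30: 2·N^(1/4)·(0.1296N)^(1/4) = 30.
Solving, N = 625 and K = 81.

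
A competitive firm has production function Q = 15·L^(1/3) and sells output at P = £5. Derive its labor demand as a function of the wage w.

L(w) = (25/w)^(3/2)

MP_L = (1/3)·15·L^(-2/3) = 5·L^(-2/3).
Setting P·MP_L = w: 25·L^(-2/3) = w.
Solving for L: L^(-2/3) = w/25, so L = (25/w)^(3/2).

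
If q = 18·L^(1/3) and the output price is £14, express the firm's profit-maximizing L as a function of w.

L(w) = (84/w)^(3/2)

MP_L = (1/3)·18·L^(-2/3) = 6·L^(-2/3).
Setting P·MP_L = w: 84·L^(-2/3) = w.
Solving for L: L^(-2/3) = w/84, so L = (84/w)^(3/2).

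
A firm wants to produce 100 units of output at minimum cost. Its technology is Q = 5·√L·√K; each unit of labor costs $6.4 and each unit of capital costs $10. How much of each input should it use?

Cost minimization requires the marginal rate of technical substitution to equal the input-price ratio: MP_L/MP_K = w/r.
Here MP_L/MP_K = (1/2)·(K/L)/(1/2) = (K/L). Setting this equal to 6.4/10 = 0.64 gives K = 0.64L.
Substituting into Q = 100: 5·L^(1/2)·(0.64L)^(1/2) = 100.
Solving, L = 25 and K = 16.

L* = 25, K* = 16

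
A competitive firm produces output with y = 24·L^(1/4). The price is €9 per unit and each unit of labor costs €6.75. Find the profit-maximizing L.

MP_L = (1/4)·24·L^(-3/4) = 6·L^(-3/4).
Profit maximization for a price taker requires P·MP_L = w: 9·6·L^(-3/4) = 6.75.
So L^(-3/4) = 0.125, which gives L = 16.

L* = 16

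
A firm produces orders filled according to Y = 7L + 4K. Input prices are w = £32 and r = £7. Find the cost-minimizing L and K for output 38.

The inputs are perfect substitutes, so the firm uses whichever has the lower cost per unit of output.
Cost per unit of output via L is w/7 = 32/7; via K it is r/4 = 1.75. K is cheaper.
Producing Y = 38 with K alone: L = 0, K = 9.5.

L* = 0, K* = 9.5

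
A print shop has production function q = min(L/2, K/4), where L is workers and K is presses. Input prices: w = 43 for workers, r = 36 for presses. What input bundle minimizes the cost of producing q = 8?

L* = 16, K* = 32

With a fixed-proportions technology, the cost-minimizing bundle uses no slack in either input: L/2 = K/4 = q.
So L = 2·8 = 16 and K = 4·8 = 32.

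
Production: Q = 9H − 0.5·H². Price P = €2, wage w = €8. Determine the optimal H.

H* = 5

The marginal product of H is MP_H = 9 − H.
A price-taking firm hires until the value of the marginal product equals the wage: P·MP_H = w, so 2·(9 − H) = 8.
Then 9 − H = 4, giving H = 5.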